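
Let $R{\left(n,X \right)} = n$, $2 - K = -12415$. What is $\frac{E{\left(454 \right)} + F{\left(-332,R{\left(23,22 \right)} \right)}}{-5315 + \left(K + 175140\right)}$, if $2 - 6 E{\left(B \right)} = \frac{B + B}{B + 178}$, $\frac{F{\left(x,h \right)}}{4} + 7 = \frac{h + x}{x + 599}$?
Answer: $- \frac{2745071}{15376122024} \approx -0.00017853$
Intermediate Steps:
$K = 12417$ ($K = 2 - -12415 = 2 + 12415 = 12417$)
$F{\left(x,h \right)} = -28 + \frac{4 \left(h + x\right)}{599 + x}$ ($F{\left(x,h \right)} = -28 + 4 \frac{h + x}{x + 599} = -28 + 4 \frac{h + x}{599 + x} = -28 + \frac{4 \left(h + x\right)}{599 + x}$)
$E{\left(B \right)} = \frac{1}{3} - \frac{B}{3 \left(178 + B\right)}$ ($E{\left(B \right)} = \frac{1}{3} - \frac{\left(B + B\right) \frac{1}{B + 178}}{6} = \frac{1}{3} - \frac{2 B \frac{1}{178 + B}}{6} = \frac{1}{3} - \frac{B}{3 \left(178 + B\right)}$)
$\frac{E{\left(454 \right)} + F{\left(-332,R{\left(23,22 \right)} \right)}}{-5315 + \left(K + 175140\right)} = \frac{\frac{178}{3 \left(178 + 454\right)} + \frac{4 \left(-4193 + 23 - -1992\right)}{599 - 332}}{-5315 + \left(12417 + 175140\right)} = \frac{\frac{178}{3 \cdot 632} + \frac{4 \left(-4193 + 23 + 1992\right)}{267}}{-5315 + 187557} = \frac{\frac{178}{3} \cdot \frac{1}{632} + 4 \cdot \frac{1}{267} \left(-2178\right)}{182242} = \left(\frac{89}{948} - \frac{2904}{89}\right) \frac{1}{182242} = \left(- \frac{2745071}{84372}\right) \frac{1}{182242} = - \frac{2745071}{15376122024}$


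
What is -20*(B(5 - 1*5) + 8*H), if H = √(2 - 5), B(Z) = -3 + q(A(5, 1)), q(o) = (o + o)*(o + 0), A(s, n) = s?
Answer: -940 - 160*I*√3 ≈ -940.0 - 277.13*I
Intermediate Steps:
q(o) = 2*o² (q(o) = (2*o)*o = 2*o²)
B(Z) = 47 (B(Z) = -3 + 2*5² = -3 + 2*25 = -3 + 50 = 47)
H = I*√3 (H = √(-3) = I*√3 ≈ 1.732*I)
-20*(B(5 - 1*5) + 8*H) = -20*(47 + 8*(I*√3)) = -20*(47 + 8*I*√3) = -940 - 160*I*√3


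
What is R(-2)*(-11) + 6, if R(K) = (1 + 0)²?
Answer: -5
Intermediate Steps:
R(K) = 1 (R(K) = 1² = 1)
R(-2)*(-11) + 6 = 1*(-11) + 6 = -11 + 6 = -5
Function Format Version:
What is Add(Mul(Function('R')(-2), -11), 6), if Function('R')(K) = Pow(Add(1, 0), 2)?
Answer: -5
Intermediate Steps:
Function('R')(K) = 1 (Function('R')(K) = Pow(1, 2) = 1)
Add(Mul(Function('R')(-2), -11), 6) = Add(Mul(1, -11), 6) = Add(-11, 6) = -5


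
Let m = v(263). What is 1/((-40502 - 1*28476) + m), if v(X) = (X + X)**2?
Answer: 1/207698 ≈ 4.8147e-6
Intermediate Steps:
v(X) = 4*X**2 (v(X) = (2*X)**2 = 4*X**2)
m = 276676 (m = 4*263**2 = 4*69169 = 276676)
1/((-40502 - 1*28476) + m) = 1/((-40502 - 1*28476) + 276676) = 1/((-40502 - 28476) + 276676) = 1/(-68978 + 276676) = 1/207698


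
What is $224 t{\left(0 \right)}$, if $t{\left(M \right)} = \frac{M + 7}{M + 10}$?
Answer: $\frac{784}{5} \approx 156.8$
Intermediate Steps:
$t{\left(M \right)} = \frac{7 + M}{10 + M}$
$224 t{\left(0 \right)} = 224 \frac{7 + 0}{10 + 0} = 224 \cdot \frac{1}{10} \cdot 7 = 224 \cdot \frac{7}{10} = \frac{784}{5}$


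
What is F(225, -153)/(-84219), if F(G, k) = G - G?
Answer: 0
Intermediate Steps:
F(G, k) = 0
F(225, -153)/(-84219) = 0/(-84219) = 0*(-1/84219) = 0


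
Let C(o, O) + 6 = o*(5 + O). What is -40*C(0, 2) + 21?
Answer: 261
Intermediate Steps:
C(o, O) = -6 + o*(5 + O)
-40*C(0, 2) + 21 = -40*(-6 + 5*0 + 2*0) + 21 = -40*(-6 + 0 + 0) + 21 = -40*(-6) + 21 = 240 + 21 = 261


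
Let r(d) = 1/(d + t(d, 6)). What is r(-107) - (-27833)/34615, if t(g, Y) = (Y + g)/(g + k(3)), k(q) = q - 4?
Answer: 63017719/79302965 ≈ 0.79465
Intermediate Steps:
k(q) = -4 + q
t(g, Y) = (Y + g)/(-1 + g) (t(g, Y) = (Y + g)/(g + (-4 + 3)) = (Y + g)/(g - 1) = (Y + g)/(-1 + g))
r(d) = 1/(d + (6 + d)/(-1 + d))
r(-107) - (-27833)/34615 = (-1 - 107)/(6 + (-107)²) - (-27833)/34615 = -108/(6 + 11449) - (-27833)/34615 = -108/11455 - 1*(-27833/34615) = (1/11455)*(-108) + 27833/34615 = -108/11455 + 27833/34615 = 63017719/79302965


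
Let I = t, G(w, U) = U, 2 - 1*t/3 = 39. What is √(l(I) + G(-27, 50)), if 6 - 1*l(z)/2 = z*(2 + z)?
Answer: 2*I*√6034 ≈ 155.36*I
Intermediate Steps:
t = -111 (t = 6 - 3*39 = 6 - 117 = -111)
I = -111
l(z) = 12 - 2*z*(2 + z)
√(l(I) + G(-27, 50)) = √((12 - 4*(-111) - 2*(-111)²) + 50) = √((12 + 444 - 2*12321) + 50) = √((12 + 444 - 24642) + 50) = √(-24186 + 50) = √(-24136) = 2*I*√6034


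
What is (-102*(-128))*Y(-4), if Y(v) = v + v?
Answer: -104448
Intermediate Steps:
Y(v) = 2*v
(-102*(-128))*Y(-4) = (-102*(-128))*(2*(-4)) = 13056*(-8) = -104448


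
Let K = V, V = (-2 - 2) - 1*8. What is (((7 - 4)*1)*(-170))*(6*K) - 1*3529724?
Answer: -3493004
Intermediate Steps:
V = -12 (V = -4 - 8 = -12)
K = -12
(((7 - 4)*1)*(-170))*(6*K) - 1*3529724 = (((7 - 4)*1)*(-170))*(6*(-12)) - 1*3529724 = ((3*1)*(-170))*(-72) - 3529724 = (3*(-170))*(-72) - 3529724 = -510*(-72) - 3529724 = 36720 - 3529724 = -3493004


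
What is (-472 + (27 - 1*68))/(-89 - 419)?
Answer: 513/508 ≈ 1.0098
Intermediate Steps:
(-472 + (27 - 1*68))/(-89 - 419) = (-472 + (27 - 68))/(-508) = (-472 - 41)*(-1/508) = -513*(-1/508) = 513/508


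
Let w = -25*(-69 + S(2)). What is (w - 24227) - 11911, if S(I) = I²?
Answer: -34513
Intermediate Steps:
w = 1625 (w = -25*(-69 + 2²) = -25*(-69 + 4) = -25*(-65) = 1625)
(w - 24227) - 11911 = (1625 - 24227) - 11911 = -22602 - 11911 = -34513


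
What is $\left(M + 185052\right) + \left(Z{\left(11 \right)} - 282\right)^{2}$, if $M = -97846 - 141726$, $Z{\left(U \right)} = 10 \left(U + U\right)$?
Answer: $-50676$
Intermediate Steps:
$Z{\left(U \right)} = 20 U$ ($Z{\left(U \right)} = 10 \cdot 2 U = 20 U$)
$M = -239572$
$\left(M + 185052\right) + \left(Z{\left(11 \right)} - 282\right)^{2} = \left(-239572 + 185052\right) + \left(20 \cdot 11 - 282\right)^{2} = -54520 + \left(220 - 282\right)^{2} = -54520 + \left(-62\right)^{2} = -54520 + 3844 = -50676$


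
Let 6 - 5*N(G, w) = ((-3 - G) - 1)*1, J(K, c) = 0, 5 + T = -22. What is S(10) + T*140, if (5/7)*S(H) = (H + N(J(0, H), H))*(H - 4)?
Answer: -18396/5 ≈ -3679.2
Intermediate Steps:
T = -27 (T = -5 - 22 = -27)
N(G, w) = 2 + G/5 (N(G, w) = 6/5 - ((-3 - G) - 1)/5 = 6/5 - (-4 - G)/5 = 6/5 + (⅘ + G/5) = 2 + G/5)
S(H) = 7*(-4 + H)*(2 + H)/5 (S(H) = 7*((H + (2 + (⅕)*0))*(H - 4))/5 = 7*((H + (2 + 0))*(-4 + H))/5 = 7*((H + 2)*(-4 + H))/5 = 7*((2 + H)*(-4 + H))/5 = 7*((-4 + H)*(2 + H))/5 = 7*(-4 + H)*(2 + H)/5)
S(10) + T*140 = (-56/5 - 14/5*10 + (7/5)*10²) - 27*140 = (-56/5 - 28 + (7/5)*100) - 3780 = (-56/5 - 28 + 140) - 3780 = 504/5 - 3780 = -18396/5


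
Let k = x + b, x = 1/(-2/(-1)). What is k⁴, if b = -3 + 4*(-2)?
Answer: 194481/16 ≈ 12155.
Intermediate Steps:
b = -11 (b = -3 - 8 = -11)
x = ½ (x = 1/(-2*(-1)) = 1/2 = ½ ≈ 0.50000)
k = -21/2 (k = ½ - 11 = -21/2 ≈ -10.500)
k⁴ = (-21/2)⁴ = 194481/16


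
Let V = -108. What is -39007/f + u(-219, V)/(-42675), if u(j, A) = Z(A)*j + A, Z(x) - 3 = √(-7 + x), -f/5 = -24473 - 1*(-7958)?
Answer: -21352718/46985175 + 73*I*√115/14225 ≈ -0.45446 + 0.055033*I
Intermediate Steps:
f = 82575 (f = -5*(-24473 - 1*(-7958)) = -5*(-24473 + 7958) = -5*(-16515) = 82575)
Z(x) = 3 + √(-7 + x)
u(j, A) = A + j*(3 + √(-7 + A)) (u(j, A) = (3 + √(-7 + A))*j + A = j*(3 + √(-7 + A)) + A = A + j*(3 + √(-7 + A)))
-39007/f + u(-219, V)/(-42675) = -39007/82575 + (-108 - 219*(3 + √(-7 - 108)))/(-42675) = -39007*1/82575 + (-108 - 219*(3 + √(-115)))*(-1/42675) = -39007/82575 + (-108 - 219*(3 + I*√115))*(-1/42675) = -39007/82575 + (-108 + (-657 - 219*I*√115))*(-1/42675) = -39007/82575 + (-765 - 219*I*√115)*(-1/42675) = -39007/82575 + (51/2845 + 73*I*√115/14225) = -21352718/46985175 + 73*I*√115/14225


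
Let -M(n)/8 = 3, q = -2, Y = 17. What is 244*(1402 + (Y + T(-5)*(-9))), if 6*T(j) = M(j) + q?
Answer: 355752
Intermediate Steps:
M(n) = -24 (M(n) = -8*3 = -24)
T(j) = -13/3 (T(j) = (-24 - 2)/6 = (⅙)*(-26) = -13/3)
244*(1402 + (Y + T(-5)*(-9))) = 244*(1402 + (17 - 13/3*(-9))) = 244*(1402 + (17 + 39)) = 244*(1402 + 56) = 244*1458 = 355752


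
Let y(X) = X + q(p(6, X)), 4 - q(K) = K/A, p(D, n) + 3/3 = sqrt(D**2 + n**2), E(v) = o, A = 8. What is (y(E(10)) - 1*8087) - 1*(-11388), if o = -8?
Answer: 26367/8 ≈ 3295.9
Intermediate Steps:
E(v) = -8
p(D, n) = -1 + sqrt(D**2 + n**2)
q(K) = 4 - K/8
y(X) = 33/8 + X - sqrt(36 + X**2)/8 (y(X) = X + (4 - (-1 + sqrt(6**2 + X**2))/8) = X + (4 - (-1 + sqrt(36 + X**2))/8) = X + (4 + (1/8 - sqrt(36 + X**2)/8)) = X + (33/8 - sqrt(36 + X**2)/8) = 33/8 + X - sqrt(36 + X**2)/8)
(y(E(10)) - 1*8087) - 1*(-11388) = ((33/8 - 8 - sqrt(36 + (-8)**2)/8) - 1*8087) - 1*(-11388) = ((33/8 - 8 - sqrt(36 + 64)/8) - 8087) + 11388 = ((33/8 - 8 - sqrt(100)/8) - 8087) + 11388 = ((33/8 - 8 - 1/8*10) - 8087) + 11388 = ((33/8 - 8 - 5/4) - 8087) + 11388 = (-41/8 - 8087) + 11388 = -64737/8 + 11388 = 26367/8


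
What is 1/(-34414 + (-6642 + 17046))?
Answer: -1/24010 ≈ -4.1649e-5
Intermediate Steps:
1/(-34414 + (-6642 + 17046)) = 1/(-34414 + 10404) = 1/(-24010) = -1/24010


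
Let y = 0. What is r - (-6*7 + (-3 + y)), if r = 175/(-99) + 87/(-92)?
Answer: 385147/9108 ≈ 42.287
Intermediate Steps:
r = -24713/9108 (r = 175*(-1/99) + 87*(-1/92) = -175/99 - 87/92 = -24713/9108 ≈ -2.7133)
r - (-6*7 + (-3 + y)) = -24713/9108 - (-6*7 + (-3 + 0)) = -24713/9108 - (-42 - 3) = -24713/9108 - 1*(-45) = -24713/9108 + 45 = 385147/9108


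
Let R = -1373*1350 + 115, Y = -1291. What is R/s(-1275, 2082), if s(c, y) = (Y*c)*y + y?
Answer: -1853435/3427026132 ≈ -0.00054083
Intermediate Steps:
s(c, y) = y - 1291*c*y (s(c, y) = (-1291*c)*y + y = -1291*c*y + y = y - 1291*c*y)
R = -1853435 (R = -1853550 + 115 = -1853435)
R/s(-1275, 2082) = -1853435*1/(2082*(1 - 1291*(-1275))) = -1853435*1/(2082*(1 + 1646025)) = -1853435/(2082*1646026) = -1853435/3427026132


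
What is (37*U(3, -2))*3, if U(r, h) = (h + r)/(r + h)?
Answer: 111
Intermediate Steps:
U(r, h) = 1 (U(r, h) = (h + r)/(h + r) = 1)
(37*U(3, -2))*3 = (37*1)*3 = 37*3 = 111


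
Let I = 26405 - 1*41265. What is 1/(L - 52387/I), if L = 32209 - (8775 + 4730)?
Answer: 14860/277993827 ≈ 5.3454e-5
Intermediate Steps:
I = -14860 (I = 26405 - 41265 = -14860)
L = 18704 (L = 32209 - 1*13505 = 32209 - 13505 = 18704)
1/(L - 52387/I) = 1/(18704 - 52387/(-14860)) = 1/(18704 - 52387*(-1/14860)) = 1/(18704 + 52387/14860) = 1/(277993827/14860) = 14860/277993827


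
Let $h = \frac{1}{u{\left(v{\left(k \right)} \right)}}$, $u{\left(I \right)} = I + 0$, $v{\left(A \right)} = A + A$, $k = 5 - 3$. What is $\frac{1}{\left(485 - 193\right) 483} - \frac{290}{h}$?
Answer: $- \frac{163601759}{141036} \approx -1160.0$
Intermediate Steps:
$k = 2$ ($k = 5 - 3 = 2$)
$v{\left(A \right)} = 2 A$
$u{\left(I \right)} = I$
$h = \frac{1}{4}$ ($h = \frac{1}{2 \cdot 2} = \frac{1}{4} \approx 0.25$)
$\frac{1}{\left(485 - 193\right) 483} - \frac{290}{h} = \frac{1}{\left(485 - 193\right) 483} - 290 \frac{1}{\frac{1}{4}} = \frac{1}{292} \cdot \frac{1}{483} - 1160 = \frac{1}{141036} - 1160 = - \frac{163601759}{141036}$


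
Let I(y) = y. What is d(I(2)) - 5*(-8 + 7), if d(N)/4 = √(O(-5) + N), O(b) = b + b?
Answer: 5 + 8*I*√2 ≈ 5.0 + 11.314*I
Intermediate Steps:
O(b) = 2*b
d(N) = 4*√(-10 + N) (d(N) = 4*√(2*(-5) + N) = 4*√(-10 + N))
d(I(2)) - 5*(-8 + 7) = 4*√(-10 + 2) - 5*(-8 + 7) = 4*√(-8) - 5*(-1) = 4*(2*I*√2) + 5 = 8*I*√2 + 5 = 5 + 8*I*√2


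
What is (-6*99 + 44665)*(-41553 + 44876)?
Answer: 146447933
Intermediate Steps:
(-6*99 + 44665)*(-41553 + 44876) = (-594 + 44665)*3323 = 44071*3323 = 146447933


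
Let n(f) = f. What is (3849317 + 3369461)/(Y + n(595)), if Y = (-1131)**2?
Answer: 3609389/639878 ≈ 5.6407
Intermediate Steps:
Y = 1279161
(3849317 + 3369461)/(Y + n(595)) = (3849317 + 3369461)/(1279161 + 595) = 7218778/1279756 = 7218778*(1/1279756) = 3609389/639878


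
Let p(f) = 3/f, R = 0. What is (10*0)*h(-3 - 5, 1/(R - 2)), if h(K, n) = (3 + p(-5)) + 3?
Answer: 0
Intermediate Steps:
h(K, n) = 27/5 (h(K, n) = (3 + 3/(-5)) + 3 = (3 + 3*(-1/5)) + 3 = (3 - 3/5) + 3 = 12/5 + 3 = 27/5)
(10*0)*h(-3 - 5, 1/(R - 2)) = (10*0)*(27/5) = 0*(27/5) = 0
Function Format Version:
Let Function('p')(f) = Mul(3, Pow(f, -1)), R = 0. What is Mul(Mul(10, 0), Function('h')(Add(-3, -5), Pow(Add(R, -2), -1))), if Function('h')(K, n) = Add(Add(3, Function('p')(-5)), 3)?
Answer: 0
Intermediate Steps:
Function('h')(K, n) = Rational(27, 5) (Function('h')(K, n) = Add(Add(3, Mul(3, Pow(-5, -1))), 3) = Add(Add(3, Mul(3, Rational(-1, 5))), 3) = Add(Add(3, Rational(-3, 5)), 3) = Add(Rational(12, 5), 3) = Rational(27, 5))
Mul(Mul(10, 0), Function('h')(Add(-3, -5), Pow(Add(R, -2), -1))) = Mul(Mul(10, 0), Rational(27, 5)) = Mul(0, Rational(27, 5)) = 0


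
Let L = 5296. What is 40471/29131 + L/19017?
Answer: 923914783/553984227 ≈ 1.6678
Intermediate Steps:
40471/29131 + L/19017 = 40471/29131 + 5296/19017 = 923914783/553984227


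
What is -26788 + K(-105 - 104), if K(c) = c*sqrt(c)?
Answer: -26788 - 209*I*sqrt(209) ≈ -26788.0 - 3021.5*I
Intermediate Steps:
K(c) = c**(3/2)
-26788 + K(-105 - 104) = -26788 + (-105 - 104)**(3/2) = -26788 + (-209)**(3/2) = -26788 - 209*I*sqrt(209)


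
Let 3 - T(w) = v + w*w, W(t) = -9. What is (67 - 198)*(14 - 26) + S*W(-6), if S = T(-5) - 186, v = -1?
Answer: 3435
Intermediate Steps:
T(w) = 4 - w² (T(w) = 3 - (-1 + w*w) = 3 - (-1 + w²) = 3 + (1 - w²) = 4 - w²)
S = -207 (S = (4 - 1*(-5)²) - 186 = (4 - 1*25) - 186 = (4 - 25) - 186 = -21 - 186 = -207)
(67 - 198)*(14 - 26) + S*W(-6) = (67 - 198)*(14 - 26) - 207*(-9) = -131*(-12) + 1863 = 1572 + 1863 = 3435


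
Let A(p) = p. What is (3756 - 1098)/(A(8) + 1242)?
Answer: 1329/625 ≈ 2.1264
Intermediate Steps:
(3756 - 1098)/(A(8) + 1242) = (3756 - 1098)/(8 + 1242) = 2658/1250 = 2658*(1/1250) = 1329/625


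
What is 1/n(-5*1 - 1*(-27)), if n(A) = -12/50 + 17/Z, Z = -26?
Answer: -650/581 ≈ -1.1188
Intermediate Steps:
n(A) = -581/650 (n(A) = -12/50 + 17/(-26) = -12*1/50 + 17*(-1/26) = -6/25 - 17/26 = -581/650)
1/n(-5*1 - 1*(-27)) = 1/(-581/650) = -650/581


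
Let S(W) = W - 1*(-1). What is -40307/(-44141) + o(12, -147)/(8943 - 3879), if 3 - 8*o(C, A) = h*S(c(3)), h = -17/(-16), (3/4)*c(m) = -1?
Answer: 78387131533/85835529216 ≈ 0.91323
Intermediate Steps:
c(m) = -4/3 (c(m) = (4/3)*(-1) = -4/3)
S(W) = 1 + W (S(W) = W + 1 = 1 + W)
h = 17/16 (h = -17*(-1/16) = 17/16 ≈ 1.0625)
o(C, A) = 161/384 (o(C, A) = 3/8 - 17*(1 - 4/3)/128 = 3/8 - 17*(-1)/(128*3) = 3/8 - ⅛*(-17/48) = 3/8 + 17/384 = 161/384)
-40307/(-44141) + o(12, -147)/(8943 - 3879) = -40307/(-44141) + 161/(384*(8943 - 3879)) = -40307*(-1/44141) + (161/384)/5064 = 40307/44141 + (161/384)*(1/5064) = 40307/44141 + 161/1944576 = 78387131533/85835529216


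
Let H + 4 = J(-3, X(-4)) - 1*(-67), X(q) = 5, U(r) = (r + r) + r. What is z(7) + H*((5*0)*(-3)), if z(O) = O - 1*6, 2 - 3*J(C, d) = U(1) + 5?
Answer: 1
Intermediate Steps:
U(r) = 3*r (U(r) = 2*r + r = 3*r)
J(C, d) = -2 (J(C, d) = ⅔ - (3*1 + 5)/3 = ⅔ - (3 + 5)/3 = ⅔ - ⅓*8 = ⅔ - 8/3 = -2)
z(O) = -6 + O (z(O) = O - 6 = -6 + O)
H = 61 (H = -4 + (-2 - 1*(-67)) = -4 + (-2 + 67) = -4 + 65 = 61)
z(7) + H*((5*0)*(-3)) = (-6 + 7) + 61*((5*0)*(-3)) = 1 + 61*(0*(-3)) = 1 + 61*0 = 1 + 0 = 1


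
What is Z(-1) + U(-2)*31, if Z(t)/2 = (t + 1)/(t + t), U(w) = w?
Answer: -62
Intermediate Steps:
Z(t) = (1 + t)/t (Z(t) = 2*((t + 1)/(t + t)) = 2*((1 + t)/((2*t))) = 2*((1 + t)*(1/(2*t))) = 2*((1 + t)/(2*t)) = (1 + t)/t)
Z(-1) + U(-2)*31 = (1 - 1)/(-1) - 2*31 = -1*0 - 62 = 0 - 62 = -62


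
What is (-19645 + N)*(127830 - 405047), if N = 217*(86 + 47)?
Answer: -2554831872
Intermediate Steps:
N = 28861 (N = 217*133 = 28861)
(-19645 + N)*(127830 - 405047) = (-19645 + 28861)*(127830 - 405047) = 9216*(-277217) = -2554831872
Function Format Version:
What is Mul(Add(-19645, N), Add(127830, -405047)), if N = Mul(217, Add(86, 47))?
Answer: -2554831872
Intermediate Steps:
N = 28861 (N = Mul(217, 133) = 28861)
Mul(Add(-19645, N), Add(127830, -405047)) = Mul(Add(-19645, 28861), Add(127830, -405047)) = Mul(9216, -277217) = -2554831872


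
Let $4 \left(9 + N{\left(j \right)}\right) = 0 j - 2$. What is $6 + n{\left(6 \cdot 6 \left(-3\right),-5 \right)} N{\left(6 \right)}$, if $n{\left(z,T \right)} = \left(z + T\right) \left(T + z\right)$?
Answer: $- \frac{242599}{2} \approx -1.213 \cdot 10^{5}$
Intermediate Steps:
$n{\left(z,T \right)} = \left(T + z\right)^{2}$ ($n{\left(z,T \right)} = \left(T + z\right) \left(T + z\right) = \left(T + z\right)^{2}$)
$N{\left(j \right)} = - \frac{19}{2}$ ($N{\left(j \right)} = -9 + \frac{0 j - 2}{4} = -9 + \frac{0 - 2}{4} = -9 + \frac{1}{4} \left(-2\right) = -9 - \frac{1}{2} = - \frac{19}{2}$)
$6 + n{\left(6 \cdot 6 \left(-3\right),-5 \right)} N{\left(6 \right)} = 6 + \left(-5 + 6 \cdot 6 \left(-3\right)\right)^{2} \left(- \frac{19}{2}\right) = 6 + \left(-5 + 36 \left(-3\right)\right)^{2} \left(- \frac{19}{2}\right) = 6 + \left(-5 - 108\right)^{2} \left(- \frac{19}{2}\right) = 6 + \left(-113\right)^{2} \left(- \frac{19}{2}\right) = 6 + 12769 \left(- \frac{19}{2}\right) = 6 - \frac{242611}{2} = - \frac{242599}{2}$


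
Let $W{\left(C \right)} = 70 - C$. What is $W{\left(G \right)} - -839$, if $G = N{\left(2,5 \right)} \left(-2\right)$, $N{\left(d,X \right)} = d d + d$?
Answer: $921$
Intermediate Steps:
$N{\left(d,X \right)} = d + d^{2}$ ($N{\left(d,X \right)} = d^{2} + d = d + d^{2}$)
$G = -12$ ($G = 2 \left(1 + 2\right) \left(-2\right) = 2 \cdot 3 \left(-2\right) = 6 \left(-2\right) = -12$)
$W{\left(G \right)} - -839 = \left(70 - -12\right) - -839 = \left(70 + 12\right) + 839 = 82 + 839 = 921$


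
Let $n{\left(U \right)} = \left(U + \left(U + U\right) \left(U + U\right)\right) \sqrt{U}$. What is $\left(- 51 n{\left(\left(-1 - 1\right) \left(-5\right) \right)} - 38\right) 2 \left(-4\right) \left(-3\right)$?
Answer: $-912 - 501840 \sqrt{10} \approx -1.5879 \cdot 10^{6}$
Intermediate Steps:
$n{\left(U \right)} = \sqrt{U} \left(U + 4 U^{2}\right)$ ($n{\left(U \right)} = \left(U + 2 U 2 U\right) \sqrt{U} = \left(U + 4 U^{2}\right) \sqrt{U} = \sqrt{U} \left(U + 4 U^{2}\right)$)
$\left(- 51 n{\left(\left(-1 - 1\right) \left(-5\right) \right)} - 38\right) 2 \left(-4\right) \left(-3\right) = \left(- 51 \left(\left(-1 - 1\right) \left(-5\right)\right)^{\frac{3}{2}} \left(1 + 4 \left(-1 - 1\right) \left(-5\right)\right) - 38\right) 2 \left(-4\right) \left(-3\right) = \left(- 51 \left(\left(-2\right) \left(-5\right)\right)^{\frac{3}{2}} \left(1 + 4 \left(\left(-2\right) \left(-5\right)\right)\right) - 38\right) \left(\left(-8\right) \left(-3\right)\right) = \left(- 51 \cdot 10^{\frac{3}{2}} \left(1 + 4 \cdot 10\right) - 38\right) 24 = \left(- 51 \cdot 10 \sqrt{10} \left(1 + 40\right) - 38\right) 24 = \left(- 51 \cdot 10 \sqrt{10} \cdot 41 - 38\right) 24 = \left(- 51 \cdot 410 \sqrt{10} - 38\right) 24 = \left(- 20910 \sqrt{10} - 38\right) 24 = \left(-38 - 20910 \sqrt{10}\right) 24 = -912 - 501840 \sqrt{10}$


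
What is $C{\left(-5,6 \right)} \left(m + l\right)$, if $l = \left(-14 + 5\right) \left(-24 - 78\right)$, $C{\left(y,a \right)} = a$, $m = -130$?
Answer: $4728$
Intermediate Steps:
$l = 918$ ($l = \left(-9\right) \left(-102\right) = 918$)
$C{\left(-5,6 \right)} \left(m + l\right) = 6 \left(-130 + 918\right) = 6 \cdot 788 = 4728$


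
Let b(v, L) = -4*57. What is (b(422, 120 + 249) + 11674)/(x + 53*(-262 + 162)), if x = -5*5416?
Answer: -5723/16190 ≈ -0.35349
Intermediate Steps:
b(v, L) = -228
x = -27080
(b(422, 120 + 249) + 11674)/(x + 53*(-262 + 162)) = (-228 + 11674)/(-27080 + 53*(-262 + 162)) = 11446/(-27080 + 53*(-100)) = 11446/(-27080 - 5300) = 11446/(-32380) = 11446*(-1/32380) = -5723/16190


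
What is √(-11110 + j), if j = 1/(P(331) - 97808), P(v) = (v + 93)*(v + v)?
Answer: I*√2580381934730/15240 ≈ 105.4*I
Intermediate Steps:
P(v) = 2*v*(93 + v) (P(v) = (93 + v)*(2*v) = 2*v*(93 + v))
j = 1/182880 (j = 1/(2*331*(93 + 331) - 97808) = 1/(2*331*424 - 97808) = 1/(280688 - 97808) = 1/182880 ≈ 5.4681e-6)
√(-11110 + j) = √(-11110 + 1/182880) = √(-2031796799/182880) = I*√2580381934730/15240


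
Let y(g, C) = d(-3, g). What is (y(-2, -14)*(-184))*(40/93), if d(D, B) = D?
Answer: 7360/31 ≈ 237.42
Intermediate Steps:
y(g, C) = -3
(y(-2, -14)*(-184))*(40/93) = (-3*(-184))*(40/93) = 552*(40*(1/93)) = 552*(40/93) = 7360/31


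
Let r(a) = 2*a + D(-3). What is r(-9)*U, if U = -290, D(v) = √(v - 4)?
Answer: 5220 - 290*I*√7 ≈ 5220.0 - 767.27*I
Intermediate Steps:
D(v) = √(-4 + v)
r(a) = 2*a + I*√7 (r(a) = 2*a + √(-4 - 3) = 2*a + √(-7) = 2*a + I*√7)
r(-9)*U = (2*(-9) + I*√7)*(-290) = (-18 + I*√7)*(-290) = 5220 - 290*I*√7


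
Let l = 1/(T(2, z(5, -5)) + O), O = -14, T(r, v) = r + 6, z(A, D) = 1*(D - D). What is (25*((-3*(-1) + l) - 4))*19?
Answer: -3325/6 ≈ -554.17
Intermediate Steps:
z(A, D) = 0 (z(A, D) = 1*0 = 0)
T(r, v) = 6 + r
l = -⅙ (l = 1/((6 + 2) - 14) = 1/(8 - 14) = 1/(-6) = -⅙ ≈ -0.16667)
(25*((-3*(-1) + l) - 4))*19 = (25*((-3*(-1) - ⅙) - 4))*19 = (25*((3 - ⅙) - 4))*19 = (25*(17/6 - 4))*19 = (25*(-7/6))*19 = -175/6*19 = -3325/6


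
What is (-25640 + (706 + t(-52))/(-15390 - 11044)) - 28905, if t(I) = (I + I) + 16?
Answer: -720921574/13217 ≈ -54545.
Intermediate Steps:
t(I) = 16 + 2*I (t(I) = 2*I + 16 = 16 + 2*I)
(-25640 + (706 + t(-52))/(-15390 - 11044)) - 28905 = (-25640 + (706 + (16 + 2*(-52)))/(-15390 - 11044)) - 28905 = (-25640 + (706 + (16 - 104))/(-26434)) - 28905 = (-25640 + (706 - 88)*(-1/26434)) - 28905 = (-25640 + 618*(-1/26434)) - 28905 = (-25640 - 309/13217) - 28905 = -338884189/13217 - 28905 = -720921574/13217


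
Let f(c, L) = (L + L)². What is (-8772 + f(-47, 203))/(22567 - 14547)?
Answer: 39016/2005 ≈ 19.459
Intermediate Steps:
f(c, L) = 4*L² (f(c, L) = (2*L)² = 4*L²)
(-8772 + f(-47, 203))/(22567 - 14547) = (-8772 + 4*203²)/(22567 - 14547) = (-8772 + 4*41209)/8020 = (-8772 + 164836)*(1/8020) = 156064*(1/8020) = 39016/2005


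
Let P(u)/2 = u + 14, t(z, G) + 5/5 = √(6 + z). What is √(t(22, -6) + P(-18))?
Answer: √(-9 + 2*√7) ≈ 1.9257*I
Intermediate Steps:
t(z, G) = -1 + √(6 + z)
P(u) = 28 + 2*u (P(u) = 2*(u + 14) = 2*(14 + u) = 28 + 2*u)
√(t(22, -6) + P(-18)) = √((-1 + √(6 + 22)) + (28 + 2*(-18))) = √((-1 + √28) + (28 - 36)) = √((-1 + 2*√7) - 8) = √(-9 + 2*√7)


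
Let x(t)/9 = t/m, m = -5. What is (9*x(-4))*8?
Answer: 2592/5 ≈ 518.40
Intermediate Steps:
x(t) = -9*t/5 (x(t) = 9*(t/(-5)) = 9*(t*(-1/5)) = 9*(-t/5) = -9*t/5)
(9*x(-4))*8 = (9*(-9/5*(-4)))*8 = (9*(36/5))*8 = (324/5)*8 = 2592/5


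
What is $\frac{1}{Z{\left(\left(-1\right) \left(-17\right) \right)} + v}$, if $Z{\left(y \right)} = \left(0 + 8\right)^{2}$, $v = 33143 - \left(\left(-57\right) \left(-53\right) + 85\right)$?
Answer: $\frac{1}{30101} \approx 3.3221 \cdot 10^{-5}$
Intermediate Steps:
$v = 30037$ ($v = 33143 - \left(3021 + 85\right) = 33143 - 3106 = 30037$)
$Z{\left(y \right)} = 64$ ($Z{\left(y \right)} = 8^{2} = 64$)
$\frac{1}{Z{\left(\left(-1\right) \left(-17\right) \right)} + v} = \frac{1}{64 + 30037} = \frac{1}{30101}$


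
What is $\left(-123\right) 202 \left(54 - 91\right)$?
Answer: $919302$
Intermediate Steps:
$\left(-123\right) 202 \left(54 - 91\right) = \left(-24846\right) \left(-37\right) = 919302$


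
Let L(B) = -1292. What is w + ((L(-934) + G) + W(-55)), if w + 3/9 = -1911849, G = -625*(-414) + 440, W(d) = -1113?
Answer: -4965193/3 ≈ -1.6551e+6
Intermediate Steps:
G = 259190 (G = 258750 + 440 = 259190)
w = -5735548/3 (w = -⅓ - 1911849 = -5735548/3 ≈ -1.9119e+6)
w + ((L(-934) + G) + W(-55)) = -5735548/3 + ((-1292 + 259190) - 1113) = -5735548/3 + (257898 - 1113) = -5735548/3 + 256785 = -4965193/3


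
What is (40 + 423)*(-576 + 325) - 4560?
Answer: -120773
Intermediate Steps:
(40 + 423)*(-576 + 325) - 4560 = 463*(-251) - 4560 = -116213 - 4560 = -120773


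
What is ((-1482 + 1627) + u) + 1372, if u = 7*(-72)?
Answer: 1013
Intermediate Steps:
u = -504
((-1482 + 1627) + u) + 1372 = ((-1482 + 1627) - 504) + 1372 = (145 - 504) + 1372 = -359 + 1372 = 1013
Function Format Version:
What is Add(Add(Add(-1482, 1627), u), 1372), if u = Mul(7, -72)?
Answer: 1013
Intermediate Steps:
u = -504
Add(Add(Add(-1482, 1627), u), 1372) = Add(Add(Add(-1482, 1627), -504), 1372) = Add(Add(145, -504), 1372) = Add(-359, 1372) = 1013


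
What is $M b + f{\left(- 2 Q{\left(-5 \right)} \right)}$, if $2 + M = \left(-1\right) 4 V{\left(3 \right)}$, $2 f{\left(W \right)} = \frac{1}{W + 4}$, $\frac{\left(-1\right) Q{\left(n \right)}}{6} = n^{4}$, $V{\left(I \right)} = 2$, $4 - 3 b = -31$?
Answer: $- \frac{5252797}{45024} \approx -116.67$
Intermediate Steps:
$b = \frac{35}{3}$ ($b = \frac{4}{3} - - \frac{31}{3} = \frac{4}{3} + \frac{31}{3} = \frac{35}{3} \approx 11.667$)
$Q{\left(n \right)} = - 6 n^{4}$
$f{\left(W \right)} = \frac{1}{2 \left(4 + W\right)}$ ($f{\left(W \right)} = \frac{1}{2 \left(W + 4\right)} = \frac{1}{2 \left(4 + W\right)}$)
$M = -10$ ($M = -2 + \left(-1\right) 4 \cdot 2 = -2 - 8 = -10$)
$M b + f{\left(- 2 Q{\left(-5 \right)} \right)} = \left(-10\right) \frac{35}{3} + \frac{1}{2 \left(4 - 2 \left(- 6 \left(-5\right)^{4}\right)\right)} = - \frac{350}{3} + \frac{1}{2 \left(4 - 2 \left(\left(-6\right) 625\right)\right)} = - \frac{350}{3} + \frac{1}{2 \left(4 - -7500\right)} = - \frac{350}{3} + \frac{1}{2 \left(4 + 7500\right)} = - \frac{350}{3} + \frac{1}{2 \cdot 7504} = - \frac{350}{3} + \frac{1}{2} \cdot \frac{1}{7504} = - \frac{350}{3} + \frac{1}{15008} = - \frac{5252797}{45024}$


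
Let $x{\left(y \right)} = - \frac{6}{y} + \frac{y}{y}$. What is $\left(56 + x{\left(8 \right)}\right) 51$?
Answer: $\frac{11475}{4} \approx 2868.8$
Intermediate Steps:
$x{\left(y \right)} = 1 - \frac{6}{y}$ ($x{\left(y \right)} = - \frac{6}{y} + 1 = 1 - \frac{6}{y}$)
$\left(56 + x{\left(8 \right)}\right) 51 = \left(56 + \frac{-6 + 8}{8}\right) 51 = \left(56 + \frac{1}{8} \cdot 2\right) 51 = \left(56 + \frac{1}{4}\right) 51 = \frac{225}{4} \cdot 51 = \frac{11475}{4}$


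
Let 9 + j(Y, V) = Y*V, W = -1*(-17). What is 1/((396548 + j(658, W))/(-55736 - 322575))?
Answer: -378311/407725 ≈ -0.92786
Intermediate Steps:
W = 17
j(Y, V) = -9 + V*Y (j(Y, V) = -9 + Y*V = -9 + V*Y)
1/((396548 + j(658, W))/(-55736 - 322575)) = 1/((396548 + (-9 + 17*658))/(-55736 - 322575)) = 1/((396548 + (-9 + 11186))/(-378311)) = 1/((396548 + 11177)*(-1/378311)) = 1/(407725*(-1/378311)) = 1/(-407725/378311) = -378311/407725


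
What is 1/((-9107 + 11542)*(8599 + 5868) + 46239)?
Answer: 1/35273384 ≈ 2.8350e-8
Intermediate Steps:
1/((-9107 + 11542)*(8599 + 5868) + 46239) = 1/(2435*14467 + 46239) = 1/(35227145 + 46239) = 1/35273384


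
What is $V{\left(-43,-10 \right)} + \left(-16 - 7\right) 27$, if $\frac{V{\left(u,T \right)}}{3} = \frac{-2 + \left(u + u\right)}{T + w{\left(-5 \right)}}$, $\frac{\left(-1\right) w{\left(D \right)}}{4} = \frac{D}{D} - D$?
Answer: $- \frac{10425}{17} \approx -613.24$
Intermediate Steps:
$w{\left(D \right)} = -4 + 4 D$ ($w{\left(D \right)} = - 4 \left(\frac{D}{D} - D\right) = - 4 \left(1 - D\right) = -4 + 4 D$)
$V{\left(u,T \right)} = \frac{3 \left(-2 + 2 u\right)}{-24 + T}$ ($V{\left(u,T \right)} = 3 \frac{-2 + \left(u + u\right)}{T + \left(-4 + 4 \left(-5\right)\right)} = 3 \frac{-2 + 2 u}{T - 24} = 3 \frac{-2 + 2 u}{-24 + T} = \frac{3 \left(-2 + 2 u\right)}{-24 + T}$)
$V{\left(-43,-10 \right)} + \left(-16 - 7\right) 27 = \frac{6 \left(-1 - 43\right)}{-24 - 10} + \left(-16 - 7\right) 27 = 6 \frac{1}{-34} \left(-44\right) - 621 = 6 \left(- \frac{1}{34}\right) \left(-44\right) - 621 = \frac{132}{17} - 621 = - \frac{10425}{17}$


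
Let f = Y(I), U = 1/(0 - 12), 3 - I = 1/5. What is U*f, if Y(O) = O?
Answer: -7/30 ≈ -0.23333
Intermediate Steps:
I = 14/5 (I = 3 - 1/5 = 14/5 ≈ 2.8000)
U = -1/12 (U = 1/(-12) = -1/12 ≈ -0.083333)
f = 14/5 ≈ 2.8000
U*f = -1/12*14/5 = -7/30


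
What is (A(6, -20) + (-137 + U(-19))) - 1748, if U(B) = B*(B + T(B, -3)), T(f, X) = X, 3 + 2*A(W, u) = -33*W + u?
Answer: -3155/2 ≈ -1577.5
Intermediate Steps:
A(W, u) = -3/2 + u/2 - 33*W/2 (A(W, u) = -3/2 + (-33*W + u)/2 = -3/2 + (u - 33*W)/2 = -3/2 + (u/2 - 33*W/2) = -3/2 + u/2 - 33*W/2)
U(B) = B*(-3 + B) (U(B) = B*(B - 3) = B*(-3 + B))
(A(6, -20) + (-137 + U(-19))) - 1748 = ((-3/2 + (½)*(-20) - 33/2*6) + (-137 - 19*(-3 - 19))) - 1748 = ((-3/2 - 10 - 99) + (-137 - 19*(-22))) - 1748 = (-221/2 + (-137 + 418)) - 1748 = (-221/2 + 281) - 1748 = 341/2 - 1748 = -3155/2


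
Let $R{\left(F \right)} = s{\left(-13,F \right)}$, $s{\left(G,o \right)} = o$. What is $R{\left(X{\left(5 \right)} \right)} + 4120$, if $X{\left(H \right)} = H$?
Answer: $4125$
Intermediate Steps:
$R{\left(F \right)} = F$
$R{\left(X{\left(5 \right)} \right)} + 4120 = 5 + 4120 = 4125$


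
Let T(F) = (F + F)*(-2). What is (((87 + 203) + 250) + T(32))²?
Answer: 169744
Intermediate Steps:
T(F) = -4*F (T(F) = (2*F)*(-2) = -4*F)
(((87 + 203) + 250) + T(32))² = (((87 + 203) + 250) - 4*32)² = ((290 + 250) - 128)² = (540 - 128)² = 412² = 169744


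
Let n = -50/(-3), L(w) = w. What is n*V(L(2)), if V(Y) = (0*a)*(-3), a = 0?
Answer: 0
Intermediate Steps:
V(Y) = 0 (V(Y) = (0*0)*(-3) = 0*(-3) = 0)
n = 50/3 (n = -50*(-⅓) = 50/3 ≈ 16.667)
n*V(L(2)) = (50/3)*0 = 0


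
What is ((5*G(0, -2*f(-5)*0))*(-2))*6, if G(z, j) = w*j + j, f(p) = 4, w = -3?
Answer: 0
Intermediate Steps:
G(z, j) = -2*j (G(z, j) = -3*j + j = -2*j)
((5*G(0, -2*f(-5)*0))*(-2))*6 = ((5*(-2*(-2*4)*0))*(-2))*6 = ((5*(-(-16)*0))*(-2))*6 = ((5*(-2*0))*(-2))*6 = ((5*0)*(-2))*6 = (0*(-2))*6 = 0*6 = 0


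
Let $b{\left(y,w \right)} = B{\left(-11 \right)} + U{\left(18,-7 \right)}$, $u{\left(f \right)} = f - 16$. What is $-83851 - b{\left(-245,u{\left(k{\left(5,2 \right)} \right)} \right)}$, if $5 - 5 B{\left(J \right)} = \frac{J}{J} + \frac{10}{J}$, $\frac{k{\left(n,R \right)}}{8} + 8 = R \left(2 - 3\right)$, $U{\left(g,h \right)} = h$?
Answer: $- \frac{4611474}{55} \approx -83845.0$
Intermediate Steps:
$k{\left(n,R \right)} = -64 - 8 R$ ($k{\left(n,R \right)} = -64 + 8 R \left(2 - 3\right) = -64 + 8 R \left(-1\right) = -64 + 8 \left(- R\right) = -64 - 8 R$)
$B{\left(J \right)} = \frac{4}{5} - \frac{2}{J}$ ($B{\left(J \right)} = 1 - \frac{\frac{J}{J} + \frac{10}{J}}{5} = 1 - \frac{1 + \frac{10}{J}}{5} = 1 - \left(\frac{1}{5} + \frac{2}{J}\right) = \frac{4}{5} - \frac{2}{J}$)
$u{\left(f \right)} = -16 + f$
$b{\left(y,w \right)} = - \frac{331}{55}$ ($b{\left(y,w \right)} = \left(\frac{4}{5} - \frac{2}{-11}\right) - 7 = \left(\frac{4}{5} - - \frac{2}{11}\right) - 7 = \left(\frac{4}{5} + \frac{2}{11}\right) - 7 = \frac{54}{55} - 7 = - \frac{331}{55}$)
$-83851 - b{\left(-245,u{\left(k{\left(5,2 \right)} \right)} \right)} = -83851 - - \frac{331}{55} = -83851 + \frac{331}{55} = - \frac{4611474}{55}$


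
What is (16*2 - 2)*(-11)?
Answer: -330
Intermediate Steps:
(16*2 - 2)*(-11) = (32 - 2)*(-11) = 30*(-11) = -330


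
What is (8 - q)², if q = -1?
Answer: 81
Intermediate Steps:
(8 - q)² = (8 - 1*(-1))² = (8 + 1)² = 9² = 81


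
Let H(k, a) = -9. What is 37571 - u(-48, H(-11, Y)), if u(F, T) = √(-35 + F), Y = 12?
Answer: 37571 - I*√83 ≈ 37571.0 - 9.1104*I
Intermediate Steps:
37571 - u(-48, H(-11, Y)) = 37571 - √(-35 - 48) = 37571 - √(-83) = 37571 - I*√83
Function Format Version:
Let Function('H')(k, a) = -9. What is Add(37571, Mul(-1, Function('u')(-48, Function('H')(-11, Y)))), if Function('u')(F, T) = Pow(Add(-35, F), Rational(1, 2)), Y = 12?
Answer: Add(37571, Mul(-1, I, Pow(83, Rational(1, 2)))) ≈ Add(37571., Mul(-9.1104, I))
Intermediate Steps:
Add(37571, Mul(-1, Function('u')(-48, Function('H')(-11, Y)))) = Add(37571, Mul(-1, Pow(Add(-35, -48), Rational(1, 2)))) = Add(37571, Mul(-1, Pow(-83, Rational(1, 2)))) = Add(37571, Mul(-1, Mul(I, Pow(83, Rational(1, 2))))) = Add(37571, Mul(-1, I, Pow(83, Rational(1, 2))))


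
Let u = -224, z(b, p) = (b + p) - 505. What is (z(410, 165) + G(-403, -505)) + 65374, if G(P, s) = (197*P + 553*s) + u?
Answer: -293436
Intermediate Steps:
z(b, p) = -505 + b + p
G(P, s) = -224 + 197*P + 553*s (G(P, s) = (197*P + 553*s) - 224 = -224 + 197*P + 553*s)
(z(410, 165) + G(-403, -505)) + 65374 = ((-505 + 410 + 165) + (-224 + 197*(-403) + 553*(-505))) + 65374 = (70 + (-224 - 79391 - 279265)) + 65374 = (70 - 358880) + 65374 = -358810 + 65374 = -293436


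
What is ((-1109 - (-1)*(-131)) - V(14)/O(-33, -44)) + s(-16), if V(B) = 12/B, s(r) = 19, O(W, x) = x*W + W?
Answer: -4042733/3311 ≈ -1221.0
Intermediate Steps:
O(W, x) = W + W*x (O(W, x) = W*x + W = W + W*x)
((-1109 - (-1)*(-131)) - V(14)/O(-33, -44)) + s(-16) = ((-1109 - (-1)*(-131)) - 12/14/((-33*(1 - 44)))) + 19 = ((-1109 - 1*131) - 12*(1/14)/((-33*(-43)))) + 19 = ((-1109 - 131) - 6/(7*1419)) + 19 = (-1240 - 6/(7*1419)) + 19 = (-1240 - 1*2/3311) + 19 = (-1240 - 2/3311) + 19 = -4105642/3311 + 19 = -4042733/3311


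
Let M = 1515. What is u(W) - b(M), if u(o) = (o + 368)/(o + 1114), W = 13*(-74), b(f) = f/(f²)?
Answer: -450031/115140 ≈ -3.9086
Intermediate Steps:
b(f) = 1/f (b(f) = f/f² = 1/f)
W = -962
u(o) = (368 + o)/(1114 + o)
u(W) - b(M) = (368 - 962)/(1114 - 962) - 1/1515 = -594/152 - 1*1/1515 = (1/152)*(-594) - 1/1515 = -297/76 - 1/1515 = -450031/115140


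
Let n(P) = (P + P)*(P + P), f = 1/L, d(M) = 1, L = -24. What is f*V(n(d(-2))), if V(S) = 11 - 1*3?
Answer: -1/3 ≈ -0.33333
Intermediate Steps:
f = -1/24 (f = 1/(-24) = -1/24 ≈ -0.041667)
n(P) = 4*P**2 (n(P) = (2*P)*(2*P) = 4*P**2)
V(S) = 8 (V(S) = 11 - 3 = 8)
f*V(n(d(-2))) = -1/24*8 = -1/3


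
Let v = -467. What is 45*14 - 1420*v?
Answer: 663770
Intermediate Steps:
45*14 - 1420*v = 45*14 - 1420*(-467) = 630 + 663140 = 663770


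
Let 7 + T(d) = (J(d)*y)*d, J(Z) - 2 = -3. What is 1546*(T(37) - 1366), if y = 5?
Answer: -2408668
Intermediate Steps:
J(Z) = -1 (J(Z) = 2 - 3 = -1)
T(d) = -7 - 5*d (T(d) = -7 + (-1*5)*d = -7 - 5*d)
1546*(T(37) - 1366) = 1546*((-7 - 5*37) - 1366) = 1546*((-7 - 185) - 1366) = 1546*(-192 - 1366) = 1546*(-1558) = -2408668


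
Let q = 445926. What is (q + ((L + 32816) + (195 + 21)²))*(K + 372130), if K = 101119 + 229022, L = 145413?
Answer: 471091111781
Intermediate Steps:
K = 330141
(q + ((L + 32816) + (195 + 21)²))*(K + 372130) = (445926 + ((145413 + 32816) + (195 + 21)²))*(330141 + 372130) = (445926 + (178229 + 216²))*702271 = (445926 + (178229 + 46656))*702271 = (445926 + 224885)*702271 = 670811*702271 = 471091111781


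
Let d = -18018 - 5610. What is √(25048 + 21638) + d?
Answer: -23628 + √46686 ≈ -23412.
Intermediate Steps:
d = -23628
√(25048 + 21638) + d = √(25048 + 21638) - 23628 = √46686 - 23628 = -23628 + √46686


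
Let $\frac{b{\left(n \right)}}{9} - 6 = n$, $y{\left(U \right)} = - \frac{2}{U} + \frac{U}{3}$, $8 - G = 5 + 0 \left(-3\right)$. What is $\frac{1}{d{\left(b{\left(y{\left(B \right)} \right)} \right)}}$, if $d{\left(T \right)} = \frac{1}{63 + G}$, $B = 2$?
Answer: $66$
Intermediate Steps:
$G = 3$ ($G = 8 - \left(5 + 0 \left(-3\right)\right) = 8 - \left(5 + 0\right) = 8 - 5 = 3$)
$y{\left(U \right)} = - \frac{2}{U} + \frac{U}{3}$ ($y{\left(U \right)} = - \frac{2}{U} + U \frac{1}{3} = - \frac{2}{U} + \frac{U}{3}$)
$b{\left(n \right)} = 54 + 9 n$
$d{\left(T \right)} = \frac{1}{66}$ ($d{\left(T \right)} = \frac{1}{63 + 3} = \frac{1}{66}$)
$\frac{1}{d{\left(b{\left(y{\left(B \right)} \right)} \right)}} = \frac{1}{\frac{1}{66}} = 66$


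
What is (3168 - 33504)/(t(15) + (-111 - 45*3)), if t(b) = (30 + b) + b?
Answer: 5056/31 ≈ 163.10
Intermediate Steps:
t(b) = 30 + 2*b
(3168 - 33504)/(t(15) + (-111 - 45*3)) = (3168 - 33504)/((30 + 2*15) + (-111 - 45*3)) = -30336/((30 + 30) + (-111 - 135)) = -30336/(60 - 246) = -30336/(-186) = -30336*(-1/186) = 5056/31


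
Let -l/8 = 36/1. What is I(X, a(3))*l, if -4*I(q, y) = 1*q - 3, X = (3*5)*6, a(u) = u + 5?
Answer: 6264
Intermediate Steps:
a(u) = 5 + u
l = -288 (l = -288/1 = -288 ≈ -288.00)
X = 90 (X = 15*6 = 90)
I(q, y) = ¾ - q/4 (I(q, y) = -(1*q - 3)/4 = -(q - 3)/4 = -(-3 + q)/4 = ¾ - q/4)
I(X, a(3))*l = (¾ - ¼*90)*(-288) = (¾ - 45/2)*(-288) = -87/4*(-288) = 6264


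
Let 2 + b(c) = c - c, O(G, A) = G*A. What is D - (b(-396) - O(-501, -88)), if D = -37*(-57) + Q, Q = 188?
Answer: 46387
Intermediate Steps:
D = 2297 (D = -37*(-57) + 188 = 2109 + 188 = 2297)
O(G, A) = A*G
b(c) = -2 (b(c) = -2 + (c - c) = -2 + 0 = -2)
D - (b(-396) - O(-501, -88)) = 2297 - (-2 - (-88)*(-501)) = 2297 - (-2 - 1*44088) = 2297 - (-2 - 44088) = 2297 - 1*(-44090) = 2297 + 44090 = 46387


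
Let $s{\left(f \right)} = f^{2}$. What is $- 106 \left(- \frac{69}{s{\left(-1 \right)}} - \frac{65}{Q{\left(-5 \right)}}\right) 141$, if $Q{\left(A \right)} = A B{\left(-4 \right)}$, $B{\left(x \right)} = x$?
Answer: $\frac{2159697}{2} \approx 1.0798 \cdot 10^{6}$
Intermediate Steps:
$Q{\left(A \right)} = - 4 A$ ($Q{\left(A \right)} = A \left(-4\right) = - 4 A$)
$- 106 \left(- \frac{69}{s{\left(-1 \right)}} - \frac{65}{Q{\left(-5 \right)}}\right) 141 = - 106 \left(- \frac{69}{\left(-1\right)^{2}} - \frac{65}{\left(-4\right) \left(-5\right)}\right) 141 = - 106 \left(- \frac{69}{1} - \frac{65}{20}\right) 141 = - 106 \left(\left(-69\right) 1 - \frac{13}{4}\right) 141 = - 106 \left(-69 - \frac{13}{4}\right) 141 = \left(-106\right) \left(- \frac{289}{4}\right) 141 = \frac{15317}{2} \cdot 141 = \frac{2159697}{2}$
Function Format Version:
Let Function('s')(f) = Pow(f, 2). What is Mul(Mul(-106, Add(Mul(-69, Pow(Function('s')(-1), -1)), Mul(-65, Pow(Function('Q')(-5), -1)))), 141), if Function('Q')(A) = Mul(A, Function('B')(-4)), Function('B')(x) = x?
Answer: Rational(2159697, 2) ≈ 1.0798e+6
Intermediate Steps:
Function('Q')(A) = Mul(-4, A) (Function('Q')(A) = Mul(A, -4) = Mul(-4, A))
Mul(Mul(-106, Add(Mul(-69, Pow(Function('s')(-1), -1)), Mul(-65, Pow(Function('Q')(-5), -1)))), 141) = Mul(Mul(-106, Add(Mul(-69, Pow(Pow(-1, 2), -1)), Mul(-65, Pow(Mul(-4, -5), -1)))), 141) = Mul(Mul(-106, Add(Mul(-69, Pow(1, -1)), Mul(-65, Pow(20, -1)))), 141) = Mul(Mul(-106, Add(Mul(-69, 1), Mul(-65, Rational(1, 20)))), 141) = Mul(Mul(-106, Add(-69, Rational(-13, 4))), 141) = Mul(Mul(-106, Rational(-289, 4)), 141) = Mul(Rational(15317, 2), 141) = Rational(2159697, 2)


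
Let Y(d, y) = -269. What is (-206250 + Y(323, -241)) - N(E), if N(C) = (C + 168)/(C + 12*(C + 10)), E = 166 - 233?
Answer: -155095668/751 ≈ -2.0652e+5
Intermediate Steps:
E = -67
N(C) = (168 + C)/(120 + 13*C) (N(C) = (168 + C)/(C + 12*(10 + C)) = (168 + C)/(C + (120 + 12*C)) = (168 + C)/(120 + 13*C))
(-206250 + Y(323, -241)) - N(E) = (-206250 - 269) - (168 - 67)/(120 + 13*(-67)) = -206519 - 101/(120 - 871) = -206519 - 101/(-751) = -206519 - (-1)*101/751 = -206519 - 1*(-101/751) = -206519 + 101/751 = -155095668/751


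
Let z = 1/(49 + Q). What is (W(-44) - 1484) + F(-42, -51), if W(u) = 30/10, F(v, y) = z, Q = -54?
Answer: -7406/5 ≈ -1481.2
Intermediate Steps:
z = -1/5 (z = 1/(49 - 54) = 1/(-5) = -1/5 ≈ -0.20000)
F(v, y) = -1/5
W(u) = 3 (W(u) = 30*(1/10) = 3)
(W(-44) - 1484) + F(-42, -51) = (3 - 1484) - 1/5 = -1481 - 1/5 = -7406/5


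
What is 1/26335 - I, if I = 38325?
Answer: -1009288874/26335 ≈ -38325.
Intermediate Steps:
1/26335 - I = 1/26335 - 1*38325 = 1/26335 - 38325 = -1009288874/26335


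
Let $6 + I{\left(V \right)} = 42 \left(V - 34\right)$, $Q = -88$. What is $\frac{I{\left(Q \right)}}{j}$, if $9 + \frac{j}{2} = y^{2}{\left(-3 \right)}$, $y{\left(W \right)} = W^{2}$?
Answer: $- \frac{285}{8} \approx -35.625$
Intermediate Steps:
$j = 144$ ($j = -18 + 2 \left(\left(-3\right)^{2}\right)^{2} = -18 + 2 \cdot 9^{2} = -18 + 2 \cdot 81 = -18 + 162 = 144$)
$I{\left(V \right)} = -1434 + 42 V$ ($I{\left(V \right)} = -6 + 42 \left(V - 34\right) = -6 + 42 \left(-34 + V\right) = -6 + \left(-1428 + 42 V\right) = -1434 + 42 V$)
$\frac{I{\left(Q \right)}}{j} = \frac{-1434 + 42 \left(-88\right)}{144} = \left(-1434 - 3696\right) \frac{1}{144} = \left(-5130\right) \frac{1}{144} = - \frac{285}{8}$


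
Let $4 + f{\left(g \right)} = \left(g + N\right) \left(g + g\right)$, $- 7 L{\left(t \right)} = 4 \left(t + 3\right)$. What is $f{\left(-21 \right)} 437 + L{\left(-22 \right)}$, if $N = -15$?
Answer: $\frac{4613048}{7} \approx 6.5901 \cdot 10^{5}$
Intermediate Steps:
$L{\left(t \right)} = - \frac{12}{7} - \frac{4 t}{7}$ ($L{\left(t \right)} = - \frac{4 \left(t + 3\right)}{7} = - \frac{4 \left(3 + t\right)}{7} = - \frac{12 + 4 t}{7} = - \frac{12}{7} - \frac{4 t}{7}$)
$f{\left(g \right)} = -4 + 2 g \left(-15 + g\right)$ ($f{\left(g \right)} = -4 + \left(g - 15\right) \left(g + g\right) = -4 + \left(-15 + g\right) 2 g = -4 + 2 g \left(-15 + g\right)$)
$f{\left(-21 \right)} 437 + L{\left(-22 \right)} = \left(-4 - -630 + 2 \left(-21\right)^{2}\right) 437 - - \frac{76}{7} = \left(-4 + 630 + 2 \cdot 441\right) 437 + \left(- \frac{12}{7} + \frac{88}{7}\right) = \left(-4 + 630 + 882\right) 437 + \frac{76}{7} = 1508 \cdot 437 + \frac{76}{7} = 658996 + \frac{76}{7} = \frac{4613048}{7}$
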